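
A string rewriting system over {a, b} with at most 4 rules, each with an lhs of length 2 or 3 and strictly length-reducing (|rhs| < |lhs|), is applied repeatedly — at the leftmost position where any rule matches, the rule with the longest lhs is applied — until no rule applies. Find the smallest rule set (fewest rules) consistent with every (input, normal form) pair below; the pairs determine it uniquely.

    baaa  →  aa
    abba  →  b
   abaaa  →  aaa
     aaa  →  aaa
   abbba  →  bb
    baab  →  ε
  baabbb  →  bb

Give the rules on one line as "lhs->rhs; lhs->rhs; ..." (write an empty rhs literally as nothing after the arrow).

  | baaa => aa
  | abba => ba => b
  | abaaa => aaa
  | aaa

ab->; ba->b; baa->a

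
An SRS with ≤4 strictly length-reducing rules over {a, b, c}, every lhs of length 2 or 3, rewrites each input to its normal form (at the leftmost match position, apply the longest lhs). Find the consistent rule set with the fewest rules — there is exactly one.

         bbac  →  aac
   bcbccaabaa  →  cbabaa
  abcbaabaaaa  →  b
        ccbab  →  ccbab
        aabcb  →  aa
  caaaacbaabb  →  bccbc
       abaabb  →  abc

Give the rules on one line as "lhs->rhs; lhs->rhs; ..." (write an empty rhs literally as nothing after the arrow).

aaa->c; bb->a; bcb->; ca->b

  | bbac => aac
  | bcbccaabaa => ccaabaa => cbabaa
  | abcbaabaaaa => aaabaaaa => cbaaaa => cbca => cbb => ca => b
  | ccbab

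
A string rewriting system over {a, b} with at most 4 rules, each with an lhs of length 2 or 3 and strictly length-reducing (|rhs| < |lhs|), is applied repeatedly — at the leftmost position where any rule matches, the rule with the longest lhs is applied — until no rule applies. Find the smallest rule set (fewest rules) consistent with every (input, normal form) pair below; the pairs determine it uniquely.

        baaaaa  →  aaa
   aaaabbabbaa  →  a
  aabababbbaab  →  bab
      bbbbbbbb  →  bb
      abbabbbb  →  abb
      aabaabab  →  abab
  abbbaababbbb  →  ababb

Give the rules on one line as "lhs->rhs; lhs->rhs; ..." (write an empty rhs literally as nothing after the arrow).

  | baaaaa => aaa
  | aaaabbabbaa => aabbbabbaa => bbbbabbaa => bbabbaa => bbaa => a
  | aabababbbaab => bbababbbaab => babbbaab => babaab => bab
  | bbbbbbbb => bbbbbb => bbbb => bb

aab->bb; baa->; bba->; bbb->b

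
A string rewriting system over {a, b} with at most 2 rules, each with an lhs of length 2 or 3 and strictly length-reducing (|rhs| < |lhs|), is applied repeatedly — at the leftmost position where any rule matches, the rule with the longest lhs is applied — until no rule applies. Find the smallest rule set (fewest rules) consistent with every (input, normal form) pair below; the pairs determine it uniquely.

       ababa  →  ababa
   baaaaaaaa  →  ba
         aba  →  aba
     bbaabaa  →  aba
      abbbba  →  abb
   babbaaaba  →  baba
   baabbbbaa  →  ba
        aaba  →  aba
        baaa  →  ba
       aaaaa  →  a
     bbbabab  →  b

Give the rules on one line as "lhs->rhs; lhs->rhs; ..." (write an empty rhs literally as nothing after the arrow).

aa->a; bba->

  | ababa
  | baaaaaaaa => baaaaaaa => baaaaaa => baaaaa => baaaa => baaa => baa => ba
  | aba
  | bbaabaa => abaa => aba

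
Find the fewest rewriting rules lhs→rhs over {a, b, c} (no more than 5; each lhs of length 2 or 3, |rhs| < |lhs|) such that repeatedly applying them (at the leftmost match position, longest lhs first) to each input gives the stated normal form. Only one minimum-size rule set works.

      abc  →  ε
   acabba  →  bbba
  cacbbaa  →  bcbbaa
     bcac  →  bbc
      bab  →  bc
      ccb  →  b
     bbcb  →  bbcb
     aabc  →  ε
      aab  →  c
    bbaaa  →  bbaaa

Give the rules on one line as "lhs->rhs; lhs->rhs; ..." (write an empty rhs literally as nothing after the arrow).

ab->c; ac->c; ca->b; cc->

  | abc => cc => ε
  | acabba => cabba => bbba
  | cacbbaa => bcbbaa
  | bcac => bbc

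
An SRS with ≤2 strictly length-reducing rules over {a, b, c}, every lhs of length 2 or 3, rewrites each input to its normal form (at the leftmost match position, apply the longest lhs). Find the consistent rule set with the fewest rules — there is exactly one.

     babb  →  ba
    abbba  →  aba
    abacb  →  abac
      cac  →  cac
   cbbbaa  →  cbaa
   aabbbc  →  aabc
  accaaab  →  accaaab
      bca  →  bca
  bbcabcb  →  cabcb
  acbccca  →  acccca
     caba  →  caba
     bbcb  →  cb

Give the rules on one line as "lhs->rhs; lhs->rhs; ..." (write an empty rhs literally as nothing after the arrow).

acb->ac; bb->

  | babb => ba
  | abbba => aba
  | abacb => abac
  | cac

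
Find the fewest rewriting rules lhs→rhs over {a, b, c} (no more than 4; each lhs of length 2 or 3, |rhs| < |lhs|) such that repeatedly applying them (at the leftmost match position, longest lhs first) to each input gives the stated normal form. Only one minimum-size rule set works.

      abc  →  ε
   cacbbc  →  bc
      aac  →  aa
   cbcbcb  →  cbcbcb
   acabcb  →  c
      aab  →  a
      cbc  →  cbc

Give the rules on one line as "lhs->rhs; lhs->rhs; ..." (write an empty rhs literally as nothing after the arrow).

ab->c; ac->a; cc->

  | abc => cc => ε
  | cacbbc => cabbc => ccbc => bc
  | aac => aa
  | cbcbcb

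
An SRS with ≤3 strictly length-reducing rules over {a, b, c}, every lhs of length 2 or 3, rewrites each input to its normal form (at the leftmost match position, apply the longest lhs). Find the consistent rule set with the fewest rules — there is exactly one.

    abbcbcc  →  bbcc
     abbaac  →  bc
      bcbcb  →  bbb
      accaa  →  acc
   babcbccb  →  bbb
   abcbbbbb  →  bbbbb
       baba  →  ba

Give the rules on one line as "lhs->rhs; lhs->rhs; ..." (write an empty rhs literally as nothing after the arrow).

aa->; ab->; cb->b

  | abbcbcc => bcbcc => bbcc
  | abbaac => baac => bc
  | bcbcb => bbcb => bbb
  | accaa => acc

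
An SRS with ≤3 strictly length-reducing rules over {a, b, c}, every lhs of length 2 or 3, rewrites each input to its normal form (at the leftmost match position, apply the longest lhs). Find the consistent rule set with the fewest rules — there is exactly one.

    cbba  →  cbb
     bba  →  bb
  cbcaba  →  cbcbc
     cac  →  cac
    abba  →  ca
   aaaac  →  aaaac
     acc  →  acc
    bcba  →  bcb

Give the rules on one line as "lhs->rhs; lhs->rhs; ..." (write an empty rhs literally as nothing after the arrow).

aba->bc; abb->c; ba->b

  | cbba => cbb
  | bba => bb
  | cbcaba => cbcbc
  | cac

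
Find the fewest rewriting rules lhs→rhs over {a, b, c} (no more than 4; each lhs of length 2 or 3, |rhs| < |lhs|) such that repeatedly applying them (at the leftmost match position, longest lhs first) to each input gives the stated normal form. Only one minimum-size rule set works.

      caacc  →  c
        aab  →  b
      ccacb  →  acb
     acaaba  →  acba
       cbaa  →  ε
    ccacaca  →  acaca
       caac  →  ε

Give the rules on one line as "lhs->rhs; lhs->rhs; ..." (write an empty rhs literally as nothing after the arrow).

  | caacc => ccc => c
  | aab => b
  | ccacb => acb
  | acaaba => acba

aa->; baa->c; cc->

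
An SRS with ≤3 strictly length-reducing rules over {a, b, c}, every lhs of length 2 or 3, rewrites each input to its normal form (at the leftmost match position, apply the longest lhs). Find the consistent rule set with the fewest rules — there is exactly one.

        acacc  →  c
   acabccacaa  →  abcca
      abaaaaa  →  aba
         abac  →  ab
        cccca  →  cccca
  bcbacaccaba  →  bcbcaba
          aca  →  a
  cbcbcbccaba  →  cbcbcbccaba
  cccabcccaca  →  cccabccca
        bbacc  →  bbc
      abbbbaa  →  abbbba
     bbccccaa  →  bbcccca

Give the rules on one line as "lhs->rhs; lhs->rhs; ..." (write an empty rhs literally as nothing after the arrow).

  | acacc => acc => c
  | acabccacaa => abccacaa => abccaa => abcca
  | abaaaaa => abaaaa => abaaa => abaa => aba
  | abac => ab

aa->a; ac->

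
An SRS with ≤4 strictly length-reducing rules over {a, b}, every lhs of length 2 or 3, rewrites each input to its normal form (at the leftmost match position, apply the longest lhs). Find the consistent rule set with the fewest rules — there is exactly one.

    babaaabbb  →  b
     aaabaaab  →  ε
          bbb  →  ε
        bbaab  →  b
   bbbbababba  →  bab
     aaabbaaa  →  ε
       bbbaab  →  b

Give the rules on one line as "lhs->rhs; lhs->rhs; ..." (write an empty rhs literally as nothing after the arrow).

aa->; aaa->ba; bb->; bbb->

  | babaaabbb => babbabbb => baabbb => bbbb => b
  | aaabaaab => babaaab => babbab => baab => bb => ε
  | bbb => ε
  | bbaab => aab => b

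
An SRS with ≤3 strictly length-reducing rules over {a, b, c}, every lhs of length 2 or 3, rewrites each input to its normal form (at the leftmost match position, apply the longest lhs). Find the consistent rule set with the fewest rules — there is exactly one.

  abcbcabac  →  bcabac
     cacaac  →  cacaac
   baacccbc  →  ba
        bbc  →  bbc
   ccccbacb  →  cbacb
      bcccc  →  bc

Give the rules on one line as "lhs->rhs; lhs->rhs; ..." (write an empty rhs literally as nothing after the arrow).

abc->; ccc->

  | abcbcabac => bcabac
  | cacaac
  | baacccbc => baabc => ba
  | bbc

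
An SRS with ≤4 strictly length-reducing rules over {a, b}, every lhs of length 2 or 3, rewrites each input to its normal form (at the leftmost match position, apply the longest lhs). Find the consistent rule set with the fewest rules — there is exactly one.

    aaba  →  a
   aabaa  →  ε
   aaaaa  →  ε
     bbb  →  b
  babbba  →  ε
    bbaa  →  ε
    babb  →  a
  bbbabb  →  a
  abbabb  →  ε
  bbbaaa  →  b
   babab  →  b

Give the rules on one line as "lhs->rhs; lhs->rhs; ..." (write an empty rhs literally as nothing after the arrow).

  | aaba => ba => a
  | aabaa => baa => aa => ε
  | aaaaa => baa => aa => ε
  | bbb => b

aa->; aaa->b; ba->a; bb->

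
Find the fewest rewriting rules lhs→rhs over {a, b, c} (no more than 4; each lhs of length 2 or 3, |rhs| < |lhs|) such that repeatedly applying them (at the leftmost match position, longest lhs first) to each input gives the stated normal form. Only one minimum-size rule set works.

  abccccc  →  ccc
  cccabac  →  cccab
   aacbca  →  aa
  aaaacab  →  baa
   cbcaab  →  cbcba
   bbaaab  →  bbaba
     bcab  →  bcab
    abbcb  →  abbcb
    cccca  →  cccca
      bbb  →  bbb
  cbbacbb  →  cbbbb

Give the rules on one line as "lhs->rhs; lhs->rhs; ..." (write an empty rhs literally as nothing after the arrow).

aab->ba; abc->a; ac->

  | abccccc => acccc => ccc
  | cccabac => cccab
  | aacbca => abca => aa
  | aaaacab => aaaab => aaba => baa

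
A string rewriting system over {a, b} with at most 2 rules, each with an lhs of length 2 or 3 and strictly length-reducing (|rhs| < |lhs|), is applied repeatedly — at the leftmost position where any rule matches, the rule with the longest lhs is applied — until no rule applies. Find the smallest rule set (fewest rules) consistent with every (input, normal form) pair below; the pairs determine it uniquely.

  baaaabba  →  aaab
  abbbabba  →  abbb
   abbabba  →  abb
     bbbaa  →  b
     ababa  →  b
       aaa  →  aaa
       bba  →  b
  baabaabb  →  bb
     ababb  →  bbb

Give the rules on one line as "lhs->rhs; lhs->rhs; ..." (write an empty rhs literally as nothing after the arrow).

aba->b; ba->

  | baaaabba => aaabba => aaab
  | abbbabba => abbbba => abbb
  | abbabba => abbba => abb
  | bbbaa => bba => b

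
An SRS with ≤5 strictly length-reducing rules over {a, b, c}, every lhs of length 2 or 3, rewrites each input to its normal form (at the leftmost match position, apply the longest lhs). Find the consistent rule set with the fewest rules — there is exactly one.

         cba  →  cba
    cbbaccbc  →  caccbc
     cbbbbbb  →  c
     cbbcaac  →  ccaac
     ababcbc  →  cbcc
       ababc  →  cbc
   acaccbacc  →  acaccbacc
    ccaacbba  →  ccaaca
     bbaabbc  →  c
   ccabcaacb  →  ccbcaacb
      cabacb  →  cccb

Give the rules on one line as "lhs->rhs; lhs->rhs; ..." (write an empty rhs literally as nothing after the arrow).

  | cba
  | cbbaccbc => caccbc
  | cbbbbbb => cbbbb => cbb => c
  | cbbcaac => ccaac

ab->b; aba->c; bb->; bcb->bc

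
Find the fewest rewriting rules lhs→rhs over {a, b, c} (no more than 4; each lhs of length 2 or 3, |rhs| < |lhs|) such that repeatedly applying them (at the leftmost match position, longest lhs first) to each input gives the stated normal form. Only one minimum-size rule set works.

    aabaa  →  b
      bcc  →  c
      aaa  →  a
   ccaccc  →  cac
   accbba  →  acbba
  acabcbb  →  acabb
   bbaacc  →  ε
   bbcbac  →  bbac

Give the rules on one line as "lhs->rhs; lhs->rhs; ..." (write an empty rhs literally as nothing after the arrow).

aa->; bc->; cc->c

  | aabaa => baa => b
  | bcc => c
  | aaa => a
  | ccaccc => caccc => cacc => cac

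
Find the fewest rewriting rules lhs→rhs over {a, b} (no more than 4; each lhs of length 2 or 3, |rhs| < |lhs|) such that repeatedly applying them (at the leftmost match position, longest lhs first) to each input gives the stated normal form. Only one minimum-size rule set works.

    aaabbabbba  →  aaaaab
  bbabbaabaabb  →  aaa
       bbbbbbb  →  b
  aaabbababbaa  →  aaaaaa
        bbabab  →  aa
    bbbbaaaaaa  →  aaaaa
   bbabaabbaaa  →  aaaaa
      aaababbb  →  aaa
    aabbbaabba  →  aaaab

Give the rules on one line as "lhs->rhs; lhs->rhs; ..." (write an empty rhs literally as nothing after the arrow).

  | aaabbabbba => aaaabbbba => aaaabba => aaaaab
  | bbabbaabaabb => abbbaabaabb => abaabaabb => aabaabb => aaabb => aaa
  | bbbbbbb => bbbbb => bbb => b
  | aaabbababbaa => aaaabbabbaa => aaaaabbbaa => aaaaabaa => aaaaaa

ba->; bab->ba; bb->; bba->ab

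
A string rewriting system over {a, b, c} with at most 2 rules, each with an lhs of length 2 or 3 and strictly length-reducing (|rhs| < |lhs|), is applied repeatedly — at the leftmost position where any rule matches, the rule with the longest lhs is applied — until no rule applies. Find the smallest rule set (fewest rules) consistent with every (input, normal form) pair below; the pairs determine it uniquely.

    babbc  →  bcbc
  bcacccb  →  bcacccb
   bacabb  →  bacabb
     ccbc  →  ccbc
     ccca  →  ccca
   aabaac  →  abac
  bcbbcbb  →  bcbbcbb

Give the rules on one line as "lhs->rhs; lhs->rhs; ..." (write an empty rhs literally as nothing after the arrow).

  | babbc => bcbc
  | bcacccb
  | bacabb
  | ccbc

aa->a; bab->bc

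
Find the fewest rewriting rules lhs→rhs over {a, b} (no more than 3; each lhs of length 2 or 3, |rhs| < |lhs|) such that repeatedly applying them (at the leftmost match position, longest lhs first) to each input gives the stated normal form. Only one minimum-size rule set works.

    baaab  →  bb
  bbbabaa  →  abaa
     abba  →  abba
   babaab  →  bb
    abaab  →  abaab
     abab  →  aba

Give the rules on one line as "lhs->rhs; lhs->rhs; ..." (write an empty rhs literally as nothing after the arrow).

aaa->; bab->ba; bbb->

  | baaab => bb
  | bbbabaa => abaa
  | abba
  | babaab => baaab => bb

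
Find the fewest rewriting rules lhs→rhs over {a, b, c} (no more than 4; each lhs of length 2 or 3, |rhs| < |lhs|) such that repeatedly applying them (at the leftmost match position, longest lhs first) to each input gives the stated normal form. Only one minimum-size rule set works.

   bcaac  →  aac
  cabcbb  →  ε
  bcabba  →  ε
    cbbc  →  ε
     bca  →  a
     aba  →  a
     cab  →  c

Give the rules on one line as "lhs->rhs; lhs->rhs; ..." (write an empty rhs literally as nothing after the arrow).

ab->; ba->; bc->; cb->

  | bcaac => aac
  | cabcbb => ccbb => cb => ε
  | bcabba => abba => ba => ε
  | cbbc => bc => ε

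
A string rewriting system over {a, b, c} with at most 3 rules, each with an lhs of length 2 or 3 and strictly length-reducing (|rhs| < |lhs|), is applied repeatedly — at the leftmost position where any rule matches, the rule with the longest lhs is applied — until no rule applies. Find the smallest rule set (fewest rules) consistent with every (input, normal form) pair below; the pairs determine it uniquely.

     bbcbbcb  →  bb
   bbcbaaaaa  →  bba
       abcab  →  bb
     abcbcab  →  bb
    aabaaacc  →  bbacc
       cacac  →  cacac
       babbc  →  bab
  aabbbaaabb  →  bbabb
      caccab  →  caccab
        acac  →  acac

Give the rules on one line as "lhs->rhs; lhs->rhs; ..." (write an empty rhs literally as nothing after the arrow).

  | bbcbbcb => bbbcb => bbcb => bb
  | bbcbaaaaa => bbaaaaa => bbbaaa => bbaaa => bbba => bba
  | abcab => aab => bb
  | abcbcab => abcab => aab => bb

aa->b; bbb->bb; bc->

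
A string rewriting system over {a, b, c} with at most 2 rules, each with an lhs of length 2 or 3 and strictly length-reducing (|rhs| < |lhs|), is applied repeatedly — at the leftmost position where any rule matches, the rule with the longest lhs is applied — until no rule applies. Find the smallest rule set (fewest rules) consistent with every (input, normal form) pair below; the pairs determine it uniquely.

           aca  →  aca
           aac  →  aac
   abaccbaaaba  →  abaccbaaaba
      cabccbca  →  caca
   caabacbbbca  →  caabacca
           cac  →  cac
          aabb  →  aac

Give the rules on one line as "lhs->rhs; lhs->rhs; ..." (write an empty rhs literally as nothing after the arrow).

bb->c; bc->

  | aca
  | aac
  | abaccbaaaba
  | cabccbca => cacbca => caca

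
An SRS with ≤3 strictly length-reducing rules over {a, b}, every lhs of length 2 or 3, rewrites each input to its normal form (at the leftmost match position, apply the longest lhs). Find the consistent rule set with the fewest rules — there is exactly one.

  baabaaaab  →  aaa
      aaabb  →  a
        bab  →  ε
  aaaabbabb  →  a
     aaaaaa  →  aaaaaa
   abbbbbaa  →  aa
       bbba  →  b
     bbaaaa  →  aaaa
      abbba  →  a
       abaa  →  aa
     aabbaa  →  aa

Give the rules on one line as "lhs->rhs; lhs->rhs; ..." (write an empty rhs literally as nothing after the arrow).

ab->; ba->b; bb->

  | baabaaaab => babaaaab => bbaaaab => aaaab => aaa
  | aaabb => aab => a
  | bab => bb => ε
  | aaaabbabb => aaababb => aaabb => aab => a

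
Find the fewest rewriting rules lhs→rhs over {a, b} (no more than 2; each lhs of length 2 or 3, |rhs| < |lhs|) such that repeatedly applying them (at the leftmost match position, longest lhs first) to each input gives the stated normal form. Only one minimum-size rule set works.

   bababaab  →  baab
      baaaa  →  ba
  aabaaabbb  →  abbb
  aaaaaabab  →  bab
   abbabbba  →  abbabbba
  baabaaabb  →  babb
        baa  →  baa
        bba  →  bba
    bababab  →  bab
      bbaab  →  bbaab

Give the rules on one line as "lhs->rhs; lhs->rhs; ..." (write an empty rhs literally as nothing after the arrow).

aaa->; aba->a

  | bababaab => babaab => baab
  | baaaa => ba
  | aabaaabbb => aaaabbb => abbb
  | aaaaaabab => aaabab => bab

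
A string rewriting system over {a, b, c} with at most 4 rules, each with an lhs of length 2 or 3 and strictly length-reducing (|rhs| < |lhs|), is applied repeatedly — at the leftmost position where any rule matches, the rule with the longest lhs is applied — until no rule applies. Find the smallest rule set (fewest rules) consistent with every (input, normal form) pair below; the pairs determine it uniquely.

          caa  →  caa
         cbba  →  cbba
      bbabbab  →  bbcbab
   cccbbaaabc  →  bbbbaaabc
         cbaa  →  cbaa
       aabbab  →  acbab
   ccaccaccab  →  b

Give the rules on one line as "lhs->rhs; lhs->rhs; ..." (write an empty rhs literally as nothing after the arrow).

  | caa
  | cbba
  | bbabbab => bbcbab
  | cccbbaaabc => bbbbaaabc

abb->cb; cca->; ccc->bb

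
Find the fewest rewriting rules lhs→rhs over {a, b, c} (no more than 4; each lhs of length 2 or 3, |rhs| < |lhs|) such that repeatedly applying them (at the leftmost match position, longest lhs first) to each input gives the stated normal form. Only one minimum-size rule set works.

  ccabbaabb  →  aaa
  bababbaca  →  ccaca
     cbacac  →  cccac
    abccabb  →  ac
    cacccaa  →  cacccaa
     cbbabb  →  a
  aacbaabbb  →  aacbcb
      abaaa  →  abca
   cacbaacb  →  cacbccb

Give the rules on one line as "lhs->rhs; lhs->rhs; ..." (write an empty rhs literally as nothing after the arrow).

  | ccabbaabb => cabbaabb => abbaabb => aaabb => aaa
  | bababbaca => cbabbaca => ccbbaca => ccaca
  | cbacac => cccac
  | abccabb => abcabb => ababb => acbb => ac

ba->c; baa->bc; bb->; cab->ab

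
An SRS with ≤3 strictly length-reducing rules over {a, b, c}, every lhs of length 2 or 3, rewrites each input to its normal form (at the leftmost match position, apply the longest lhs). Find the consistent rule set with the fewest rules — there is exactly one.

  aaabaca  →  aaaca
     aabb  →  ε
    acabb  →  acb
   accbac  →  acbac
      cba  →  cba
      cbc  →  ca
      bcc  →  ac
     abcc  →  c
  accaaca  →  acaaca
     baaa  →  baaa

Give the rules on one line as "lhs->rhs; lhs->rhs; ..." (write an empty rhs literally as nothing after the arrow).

  | aaabaca => aaaca
  | aabb => ab => ε
  | acabb => acb
  | accbac => acbac

ab->; bc->a; cc->c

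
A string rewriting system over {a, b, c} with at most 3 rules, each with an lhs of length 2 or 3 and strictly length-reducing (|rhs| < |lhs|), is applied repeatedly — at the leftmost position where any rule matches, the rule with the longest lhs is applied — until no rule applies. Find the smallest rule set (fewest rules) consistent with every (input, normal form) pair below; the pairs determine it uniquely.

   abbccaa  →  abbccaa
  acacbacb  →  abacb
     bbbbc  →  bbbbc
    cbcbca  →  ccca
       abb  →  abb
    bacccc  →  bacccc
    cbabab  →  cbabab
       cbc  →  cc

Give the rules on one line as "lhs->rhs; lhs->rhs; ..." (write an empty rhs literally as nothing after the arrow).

cac->; cbc->cc

  | abbccaa
  | acacbacb => abacb
  | bbbbc
  | cbcbca => ccbca => ccca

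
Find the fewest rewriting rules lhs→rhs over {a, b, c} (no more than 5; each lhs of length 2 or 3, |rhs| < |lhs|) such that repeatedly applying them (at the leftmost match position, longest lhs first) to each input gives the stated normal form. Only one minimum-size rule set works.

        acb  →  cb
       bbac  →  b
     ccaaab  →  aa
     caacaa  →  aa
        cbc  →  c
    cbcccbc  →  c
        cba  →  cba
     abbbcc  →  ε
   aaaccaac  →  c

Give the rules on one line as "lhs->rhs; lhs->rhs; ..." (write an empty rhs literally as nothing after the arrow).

ab->; ac->c; bc->; cc->

  | acb => cb
  | bbac => bbc => b
  | ccaaab => aaab => aa
  | caacaa => cacaa => ccaa => aa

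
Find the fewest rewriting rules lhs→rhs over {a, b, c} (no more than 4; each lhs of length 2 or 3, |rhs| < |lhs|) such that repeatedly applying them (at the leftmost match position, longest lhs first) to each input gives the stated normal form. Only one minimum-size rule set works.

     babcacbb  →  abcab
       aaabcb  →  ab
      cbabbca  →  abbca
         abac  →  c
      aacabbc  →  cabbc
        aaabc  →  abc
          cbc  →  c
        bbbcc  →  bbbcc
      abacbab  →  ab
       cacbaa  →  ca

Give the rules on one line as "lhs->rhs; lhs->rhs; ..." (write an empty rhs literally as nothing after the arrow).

  | babcacbb => abcacbb => abcab
  | aaabcb => abcb => ab
  | cbabbca => abbca
  | abac => aac => c

aa->; ba->a; cb->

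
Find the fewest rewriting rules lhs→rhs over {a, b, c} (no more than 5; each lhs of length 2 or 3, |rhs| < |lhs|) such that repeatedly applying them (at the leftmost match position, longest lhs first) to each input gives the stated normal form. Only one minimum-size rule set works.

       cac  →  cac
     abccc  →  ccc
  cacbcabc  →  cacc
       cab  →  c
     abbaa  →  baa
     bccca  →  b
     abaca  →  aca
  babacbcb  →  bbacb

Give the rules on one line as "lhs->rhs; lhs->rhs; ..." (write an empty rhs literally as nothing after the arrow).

  | cac
  | abccc => ccc
  | cacbcabc => cacabc => cacc
  | cab => c

ab->; bab->bb; bc->; cca->b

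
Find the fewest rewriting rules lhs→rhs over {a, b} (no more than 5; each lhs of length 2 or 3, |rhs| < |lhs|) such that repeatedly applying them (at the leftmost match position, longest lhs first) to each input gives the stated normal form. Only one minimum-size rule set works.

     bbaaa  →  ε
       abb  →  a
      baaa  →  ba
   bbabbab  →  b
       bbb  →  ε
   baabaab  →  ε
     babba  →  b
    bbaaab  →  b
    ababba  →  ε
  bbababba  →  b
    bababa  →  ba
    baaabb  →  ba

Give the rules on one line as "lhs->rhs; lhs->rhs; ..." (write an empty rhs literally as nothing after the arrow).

  | bbaaa => aaaa => aa => ε
  | abb => a
  | baaa => ba
  | bbabbab => aabbab => bbab => aab => b

aa->; ab->; abb->a; bb->a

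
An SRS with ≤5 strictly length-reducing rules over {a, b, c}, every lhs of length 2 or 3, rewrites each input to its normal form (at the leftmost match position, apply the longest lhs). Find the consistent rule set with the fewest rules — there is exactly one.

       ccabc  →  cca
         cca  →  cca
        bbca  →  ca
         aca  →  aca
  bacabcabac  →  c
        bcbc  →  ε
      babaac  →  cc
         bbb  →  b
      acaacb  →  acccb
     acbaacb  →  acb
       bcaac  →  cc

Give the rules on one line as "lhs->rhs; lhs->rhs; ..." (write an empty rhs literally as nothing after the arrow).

  | ccabc => cca
  | cca
  | bbca => ca
  | aca

aa->c; ba->b; bb->; bc->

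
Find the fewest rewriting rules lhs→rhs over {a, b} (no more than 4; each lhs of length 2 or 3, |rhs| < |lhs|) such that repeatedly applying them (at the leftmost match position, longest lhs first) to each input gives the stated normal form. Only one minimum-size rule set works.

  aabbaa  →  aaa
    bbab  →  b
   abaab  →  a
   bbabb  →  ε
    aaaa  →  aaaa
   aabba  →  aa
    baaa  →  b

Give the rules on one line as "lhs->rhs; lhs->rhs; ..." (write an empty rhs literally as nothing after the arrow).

ba->b; bb->; bba->

  | aabbaa => aaa
  | bbab => b
  | abaab => abab => abb => a
  | bbabb => bb => ε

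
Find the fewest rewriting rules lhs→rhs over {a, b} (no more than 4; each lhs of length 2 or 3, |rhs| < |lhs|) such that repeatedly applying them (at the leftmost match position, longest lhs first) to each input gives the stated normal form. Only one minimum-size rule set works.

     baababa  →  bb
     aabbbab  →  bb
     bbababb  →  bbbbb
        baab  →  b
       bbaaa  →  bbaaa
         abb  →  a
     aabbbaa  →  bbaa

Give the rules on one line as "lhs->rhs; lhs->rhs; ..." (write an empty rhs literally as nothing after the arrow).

  | baababa => baba => bb
  | aabbbab => bbab => bb
  | bbababb => bbbbb
  | baab => b

aab->; ab->; aba->b; abb->a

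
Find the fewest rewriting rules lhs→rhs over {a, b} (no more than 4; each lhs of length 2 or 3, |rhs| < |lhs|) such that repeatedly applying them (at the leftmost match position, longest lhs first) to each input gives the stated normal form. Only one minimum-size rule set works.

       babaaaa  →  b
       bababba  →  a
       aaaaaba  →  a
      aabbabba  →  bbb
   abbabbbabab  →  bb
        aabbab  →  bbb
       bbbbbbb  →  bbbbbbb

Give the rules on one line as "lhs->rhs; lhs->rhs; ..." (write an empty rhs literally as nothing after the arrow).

  | babaaaa => abaaaa => aaaa => baa => aa => b
  | bababba => ababba => abba => ba => a
  | aaaaaba => baaaba => aaaba => baba => aba => a
  | aabbabba => bbbabba => bbbba => bbb

aa->b; ab->; ba->a; bba->b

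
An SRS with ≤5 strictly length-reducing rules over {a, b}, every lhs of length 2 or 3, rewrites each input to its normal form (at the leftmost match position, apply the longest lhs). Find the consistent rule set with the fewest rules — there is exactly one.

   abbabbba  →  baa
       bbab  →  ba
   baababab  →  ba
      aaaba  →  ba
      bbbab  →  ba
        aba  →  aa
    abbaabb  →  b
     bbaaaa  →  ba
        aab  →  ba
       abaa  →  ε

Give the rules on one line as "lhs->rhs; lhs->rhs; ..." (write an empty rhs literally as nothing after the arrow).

aaa->; aab->ba; ab->a; bb->b

  | abbabbba => ababbba => aabbba => babba => baba => baa
  | bbab => bab => ba
  | baababab => bbaabab => baabab => bbaab => baab => bba => ba
  | aaaba => ba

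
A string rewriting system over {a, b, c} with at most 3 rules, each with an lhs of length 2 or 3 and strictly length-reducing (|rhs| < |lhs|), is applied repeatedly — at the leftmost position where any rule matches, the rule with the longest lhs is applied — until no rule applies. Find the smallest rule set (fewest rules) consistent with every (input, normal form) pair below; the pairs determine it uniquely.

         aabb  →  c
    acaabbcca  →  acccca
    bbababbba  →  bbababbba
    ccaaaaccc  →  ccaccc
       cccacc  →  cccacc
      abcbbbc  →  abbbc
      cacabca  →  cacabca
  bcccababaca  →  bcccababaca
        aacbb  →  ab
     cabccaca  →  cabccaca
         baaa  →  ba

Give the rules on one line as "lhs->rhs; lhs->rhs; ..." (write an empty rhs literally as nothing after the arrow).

  | aabb => ccb => c
  | acaabbcca => acccbcca => acccca
  | bbababbba
  | ccaaaaccc => ccaaaccc => ccaaccc => ccaccc

aa->a; aab->cc; cb->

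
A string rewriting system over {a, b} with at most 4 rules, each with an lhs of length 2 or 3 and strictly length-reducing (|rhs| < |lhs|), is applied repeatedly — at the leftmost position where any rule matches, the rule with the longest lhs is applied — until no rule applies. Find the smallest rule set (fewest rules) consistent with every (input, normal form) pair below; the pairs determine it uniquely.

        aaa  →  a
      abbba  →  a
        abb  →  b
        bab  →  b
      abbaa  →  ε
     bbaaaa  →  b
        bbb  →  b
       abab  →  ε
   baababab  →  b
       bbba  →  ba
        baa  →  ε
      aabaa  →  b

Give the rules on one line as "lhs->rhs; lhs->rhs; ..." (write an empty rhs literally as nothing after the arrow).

  | aaa => a
  | abbba => bba => a
  | abb => b
  | bab => b

aa->b; aaa->a; ab->; bb->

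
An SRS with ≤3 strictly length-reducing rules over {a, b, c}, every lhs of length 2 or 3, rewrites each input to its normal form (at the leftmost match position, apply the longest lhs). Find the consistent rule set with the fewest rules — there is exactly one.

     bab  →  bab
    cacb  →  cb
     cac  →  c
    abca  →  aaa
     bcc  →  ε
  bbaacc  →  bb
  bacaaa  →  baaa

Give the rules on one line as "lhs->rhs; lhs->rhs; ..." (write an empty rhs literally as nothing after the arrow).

ac->; bc->a

  | bab
  | cacb => cb
  | cac => c
  | abca => aaa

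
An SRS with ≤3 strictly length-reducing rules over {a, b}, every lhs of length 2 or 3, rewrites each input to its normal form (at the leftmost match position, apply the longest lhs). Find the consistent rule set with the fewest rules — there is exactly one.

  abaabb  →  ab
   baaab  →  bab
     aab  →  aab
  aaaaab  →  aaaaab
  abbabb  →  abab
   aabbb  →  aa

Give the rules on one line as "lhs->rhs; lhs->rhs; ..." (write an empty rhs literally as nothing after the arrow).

baa->bb; bb->b; bbb->

  | abaabb => abbbb => ab
  | baaab => bbab => bab
  | aab
  | aaaaab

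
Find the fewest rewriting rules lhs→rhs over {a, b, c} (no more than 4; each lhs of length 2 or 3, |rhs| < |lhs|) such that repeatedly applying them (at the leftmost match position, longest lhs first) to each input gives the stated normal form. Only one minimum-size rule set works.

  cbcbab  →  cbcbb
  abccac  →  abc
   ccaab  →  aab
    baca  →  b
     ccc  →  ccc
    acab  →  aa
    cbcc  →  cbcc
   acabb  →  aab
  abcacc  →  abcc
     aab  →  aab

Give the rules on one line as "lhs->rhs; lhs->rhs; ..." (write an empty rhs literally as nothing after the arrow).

  | cbcbab => cbcbb
  | abccac => abcac => abac => abc
  | ccaab => caab => aab
  | baca => bca => ba => b

ba->b; ca->a; cab->a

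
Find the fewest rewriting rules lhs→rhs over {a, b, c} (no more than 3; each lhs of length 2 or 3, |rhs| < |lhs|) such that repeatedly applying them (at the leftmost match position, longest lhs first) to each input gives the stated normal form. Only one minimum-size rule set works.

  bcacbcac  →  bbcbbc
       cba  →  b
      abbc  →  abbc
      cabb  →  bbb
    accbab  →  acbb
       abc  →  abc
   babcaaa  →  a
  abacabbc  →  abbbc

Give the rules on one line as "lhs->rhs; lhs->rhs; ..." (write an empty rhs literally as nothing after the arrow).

  | bcacbcac => bbcbcac => bbcbbc
  | cba => ca => b
  | abbc
  | cabb => bbb

aa->a; ba->a; ca->b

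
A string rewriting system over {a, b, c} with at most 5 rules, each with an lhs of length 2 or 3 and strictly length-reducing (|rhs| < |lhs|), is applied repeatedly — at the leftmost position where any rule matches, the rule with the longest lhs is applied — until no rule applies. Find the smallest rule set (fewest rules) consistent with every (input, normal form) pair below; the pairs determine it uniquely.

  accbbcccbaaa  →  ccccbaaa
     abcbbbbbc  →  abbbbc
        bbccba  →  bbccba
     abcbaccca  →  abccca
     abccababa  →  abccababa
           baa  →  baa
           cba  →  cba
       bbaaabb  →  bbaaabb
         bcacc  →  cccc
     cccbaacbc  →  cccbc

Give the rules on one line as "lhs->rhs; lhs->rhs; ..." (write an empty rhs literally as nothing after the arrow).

ac->c; bac->; bca->cc; cbb->

  | accbbcccbaaa => ccbbcccbaaa => ccccbaaa
  | abcbbbbbc => abbbbc
  | bbccba
  | abcbaccca => abccca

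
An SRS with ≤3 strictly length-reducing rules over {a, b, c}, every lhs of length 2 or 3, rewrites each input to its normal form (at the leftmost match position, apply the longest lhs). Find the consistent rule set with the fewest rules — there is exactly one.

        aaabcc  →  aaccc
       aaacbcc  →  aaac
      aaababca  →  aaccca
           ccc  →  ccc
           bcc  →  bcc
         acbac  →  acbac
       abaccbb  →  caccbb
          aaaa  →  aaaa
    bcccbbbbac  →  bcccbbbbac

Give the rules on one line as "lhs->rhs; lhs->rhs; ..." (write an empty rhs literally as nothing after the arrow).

ab->c; cbc->

  | aaabcc => aaccc
  | aaacbcc => aaac
  | aaababca => aacabca => aaccca
  | ccc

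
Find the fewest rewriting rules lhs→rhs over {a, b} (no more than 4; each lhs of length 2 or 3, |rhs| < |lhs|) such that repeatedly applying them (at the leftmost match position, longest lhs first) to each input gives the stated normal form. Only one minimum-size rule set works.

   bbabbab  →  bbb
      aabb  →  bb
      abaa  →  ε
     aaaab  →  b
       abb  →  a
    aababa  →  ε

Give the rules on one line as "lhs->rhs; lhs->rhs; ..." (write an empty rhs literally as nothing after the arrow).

aa->; abb->a; ba->

  | bbabbab => bbbab => bbb
  | aabb => bb
  | abaa => aa => ε
  | aaaab => aab => b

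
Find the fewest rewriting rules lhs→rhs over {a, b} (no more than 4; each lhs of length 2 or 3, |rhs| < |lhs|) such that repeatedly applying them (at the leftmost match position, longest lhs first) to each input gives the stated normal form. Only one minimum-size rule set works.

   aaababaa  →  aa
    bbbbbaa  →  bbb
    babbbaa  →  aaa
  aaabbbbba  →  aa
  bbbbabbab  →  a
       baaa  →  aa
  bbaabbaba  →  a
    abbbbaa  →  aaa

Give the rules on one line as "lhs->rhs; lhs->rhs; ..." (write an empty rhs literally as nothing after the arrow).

aab->; ab->a; ba->; bab->a

  | aaababaa => aabaa => aa
  | bbbbbaa => bbbba => bbb
  | babbbaa => abbaa => abaa => aaa
  | aaabbbbba => abbbba => abbba => abba => aba => aa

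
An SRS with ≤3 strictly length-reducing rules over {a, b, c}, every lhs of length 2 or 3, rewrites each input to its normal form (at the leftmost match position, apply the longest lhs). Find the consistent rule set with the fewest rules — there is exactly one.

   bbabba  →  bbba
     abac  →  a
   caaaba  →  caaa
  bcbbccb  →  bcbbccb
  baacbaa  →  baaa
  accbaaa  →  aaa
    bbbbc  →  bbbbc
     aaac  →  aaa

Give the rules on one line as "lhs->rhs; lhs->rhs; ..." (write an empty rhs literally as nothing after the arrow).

ab->; ac->a

  | bbabba => bbba
  | abac => ac => a
  | caaaba => caaa
  | bcbbccb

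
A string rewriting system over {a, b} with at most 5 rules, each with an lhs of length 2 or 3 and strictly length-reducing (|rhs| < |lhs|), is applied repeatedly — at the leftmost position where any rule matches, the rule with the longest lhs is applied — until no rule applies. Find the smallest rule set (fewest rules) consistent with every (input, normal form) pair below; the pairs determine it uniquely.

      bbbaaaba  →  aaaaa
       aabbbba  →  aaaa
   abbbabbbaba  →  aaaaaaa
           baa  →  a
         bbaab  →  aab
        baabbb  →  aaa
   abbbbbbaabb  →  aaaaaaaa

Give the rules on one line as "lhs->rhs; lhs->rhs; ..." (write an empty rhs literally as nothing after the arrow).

  | bbbaaaba => aaaaaba => aaaaa
  | aabbbba => aaaaba => aaaa
  | abbbabbbaba => aaaabbbaba => aaaaaaaba => aaaaaaa
  | baa => a

ba->; bb->a; bba->a; bbb->aa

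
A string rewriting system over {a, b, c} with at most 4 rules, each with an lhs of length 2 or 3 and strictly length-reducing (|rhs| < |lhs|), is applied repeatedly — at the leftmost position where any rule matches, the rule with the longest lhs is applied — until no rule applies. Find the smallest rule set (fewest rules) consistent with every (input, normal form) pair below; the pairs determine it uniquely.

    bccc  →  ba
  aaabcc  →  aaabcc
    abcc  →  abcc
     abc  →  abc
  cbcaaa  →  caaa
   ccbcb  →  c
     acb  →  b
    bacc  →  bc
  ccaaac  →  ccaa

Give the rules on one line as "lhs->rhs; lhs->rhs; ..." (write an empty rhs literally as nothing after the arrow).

ac->; cb->; ccc->a

  | bccc => ba
  | aaabcc
  | abcc
  | abc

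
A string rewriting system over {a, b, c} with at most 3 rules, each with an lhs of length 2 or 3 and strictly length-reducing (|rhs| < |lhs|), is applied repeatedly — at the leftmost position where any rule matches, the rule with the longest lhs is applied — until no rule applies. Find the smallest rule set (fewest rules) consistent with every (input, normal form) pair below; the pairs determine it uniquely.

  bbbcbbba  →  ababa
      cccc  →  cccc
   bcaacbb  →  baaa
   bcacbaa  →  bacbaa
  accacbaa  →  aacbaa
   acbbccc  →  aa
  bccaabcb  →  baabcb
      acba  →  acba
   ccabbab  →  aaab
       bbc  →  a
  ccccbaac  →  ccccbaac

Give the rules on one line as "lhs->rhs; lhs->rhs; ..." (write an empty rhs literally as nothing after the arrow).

  | bbbcbbba => abcbbba => abcaba => ababa
  | cccc
  | bcaacbb => baacbb => baaca => baaa
  | bcacbaa => bacbaa

bb->a; bbc->bb; ca->a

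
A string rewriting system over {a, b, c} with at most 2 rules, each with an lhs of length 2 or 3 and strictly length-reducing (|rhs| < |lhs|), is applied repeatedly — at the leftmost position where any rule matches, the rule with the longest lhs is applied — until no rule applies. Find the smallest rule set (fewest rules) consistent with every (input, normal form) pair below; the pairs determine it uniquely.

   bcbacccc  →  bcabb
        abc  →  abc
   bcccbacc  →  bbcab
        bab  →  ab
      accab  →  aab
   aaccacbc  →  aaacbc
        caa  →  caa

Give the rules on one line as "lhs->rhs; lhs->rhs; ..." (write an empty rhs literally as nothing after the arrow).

  | bcbacccc => bcacccc => bcabcc => bcabb
  | abc
  | bcccbacc => bbcbacc => bbcacc => bbcab
  | bab => ab

ba->a; cc->b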